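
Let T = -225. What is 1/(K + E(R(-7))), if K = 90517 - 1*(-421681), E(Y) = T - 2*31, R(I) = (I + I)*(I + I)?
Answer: 1/511911 ≈ 1.9535e-6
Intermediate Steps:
R(I) = 4*I**2 (R(I) = (2*I)*(2*I) = 4*I**2)
E(Y) = -287 (E(Y) = -225 - 2*31 = -225 - 1*62 = -225 - 62 = -287)
K = 512198 (K = 90517 + 421681 = 512198)
1/(K + E(R(-7))) = 1/(512198 - 287) = 1/511911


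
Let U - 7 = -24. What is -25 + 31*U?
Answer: -552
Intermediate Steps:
U = -17 (U = 7 - 24 = -17)
-25 + 31*U = -25 + 31*(-17) = -25 - 527 = -552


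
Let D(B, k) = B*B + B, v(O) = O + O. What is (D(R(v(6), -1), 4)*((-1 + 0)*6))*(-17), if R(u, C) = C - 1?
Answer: 204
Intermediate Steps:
v(O) = 2*O
R(u, C) = -1 + C
D(B, k) = B + B² (D(B, k) = B² + B = B + B²)
(D(R(v(6), -1), 4)*((-1 + 0)*6))*(-17) = (((-1 - 1)*(1 + (-1 - 1)))*((-1 + 0)*6))*(-17) = ((-2*(1 - 2))*(-1*6))*(-17) = (-2*(-1)*(-6))*(-17) = (2*(-6))*(-17) = -12*(-17) = 204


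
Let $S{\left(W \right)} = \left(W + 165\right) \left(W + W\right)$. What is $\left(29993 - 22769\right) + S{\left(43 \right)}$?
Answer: $25112$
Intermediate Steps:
$S{\left(W \right)} = 2 W \left(165 + W\right)$ ($S{\left(W \right)} = \left(165 + W\right) 2 W = 2 W \left(165 + W\right)$)
$\left(29993 - 22769\right) + S{\left(43 \right)} = \left(29993 - 22769\right) + 2 \cdot 43 \left(165 + 43\right) = 7224 + 2 \cdot 43 \cdot 208 = 7224 + 17888 = 25112$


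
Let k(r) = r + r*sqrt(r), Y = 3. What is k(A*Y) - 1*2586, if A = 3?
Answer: -2550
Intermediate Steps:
k(r) = r + r**(3/2)
k(A*Y) - 1*2586 = (3*3 + (3*3)**(3/2)) - 1*2586 = (9 + 9**(3/2)) - 2586 = (9 + 27) - 2586 = 36 - 2586 = -2550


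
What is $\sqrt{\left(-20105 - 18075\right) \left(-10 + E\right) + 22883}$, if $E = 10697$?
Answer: $i \sqrt{408006777} \approx 20199.0 i$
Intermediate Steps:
$\sqrt{\left(-20105 - 18075\right) \left(-10 + E\right) + 22883} = \sqrt{\left(-20105 - 18075\right) \left(-10 + 10697\right) + 22883} = \sqrt{\left(-38180\right) 10687 + 22883} = \sqrt{-408029660 + 22883} = \sqrt{-408006777} = i \sqrt{408006777}$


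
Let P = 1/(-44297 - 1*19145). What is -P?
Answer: 1/63442 ≈ 1.5762e-5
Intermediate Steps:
P = -1/63442 (P = 1/(-44297 - 19145) = 1/(-63442) = -1/63442 ≈ -1.5762e-5)
-P = -1*(-1/63442) = 1/63442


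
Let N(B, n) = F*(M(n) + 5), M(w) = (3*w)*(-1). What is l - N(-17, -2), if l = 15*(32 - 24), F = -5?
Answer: 175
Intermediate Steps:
M(w) = -3*w
N(B, n) = -25 + 15*n (N(B, n) = -5*(-3*n + 5) = -5*(5 - 3*n) = -25 + 15*n)
l = 120 (l = 15*8 = 120)
l - N(-17, -2) = 120 - (-25 + 15*(-2)) = 120 - (-25 - 30) = 120 - 1*(-55) = 120 + 55 = 175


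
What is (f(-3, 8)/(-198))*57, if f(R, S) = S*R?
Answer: 76/11 ≈ 6.9091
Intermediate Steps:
f(R, S) = R*S
(f(-3, 8)/(-198))*57 = (-3*8/(-198))*57 = -24*(-1/198)*57 = (4/33)*57 = 76/11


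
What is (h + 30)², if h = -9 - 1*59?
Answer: 1444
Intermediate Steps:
h = -68 (h = -9 - 59 = -68)
(h + 30)² = (-68 + 30)² = (-38)² = 1444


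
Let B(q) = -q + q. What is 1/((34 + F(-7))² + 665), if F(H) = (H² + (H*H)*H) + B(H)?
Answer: 1/68265 ≈ 1.4649e-5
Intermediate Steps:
B(q) = 0
F(H) = H² + H³ (F(H) = (H² + (H*H)*H) + 0 = (H² + H²*H) + 0 = (H² + H³) + 0 = H² + H³)
1/((34 + F(-7))² + 665) = 1/((34 + (-7)²*(1 - 7))² + 665) = 1/((34 + 49*(-6))² + 665) = 1/((34 - 294)² + 665) = 1/((-260)² + 665) = 1/(67600 + 665) = 1/68265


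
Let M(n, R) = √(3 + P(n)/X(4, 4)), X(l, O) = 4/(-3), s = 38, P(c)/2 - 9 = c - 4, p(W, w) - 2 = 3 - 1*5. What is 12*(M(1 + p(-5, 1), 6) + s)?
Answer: 456 + 12*I*√6 ≈ 456.0 + 29.394*I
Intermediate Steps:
p(W, w) = 0 (p(W, w) = 2 + (3 - 1*5) = 2 + (3 - 5) = 2 - 2 = 0)
P(c) = 10 + 2*c (P(c) = 18 + 2*(c - 4) = 18 + 2*(-4 + c) = 18 + (-8 + 2*c) = 10 + 2*c)
X(l, O) = -4/3 (X(l, O) = 4*(-⅓) = -4/3)
M(n, R) = √(-9/2 - 3*n/2) (M(n, R) = √(3 + (10 + 2*n)/(-4/3)) = √(3 + (10 + 2*n)*(-¾)) = √(3 + (-15/2 - 3*n/2)) = √(-9/2 - 3*n/2))
12*(M(1 + p(-5, 1), 6) + s) = 12*(√(-18 - 6*(1 + 0))/2 + 38) = 12*(√(-18 - 6*1)/2 + 38) = 12*(√(-18 - 6)/2 + 38) = 12*(√(-24)/2 + 38) = 12*((2*I*√6)/2 + 38) = 12*(I*√6 + 38) = 12*(38 + I*√6) = 456 + 12*I*√6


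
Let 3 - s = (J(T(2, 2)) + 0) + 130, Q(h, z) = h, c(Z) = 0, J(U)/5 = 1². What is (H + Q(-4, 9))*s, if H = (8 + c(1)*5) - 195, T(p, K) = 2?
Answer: 25212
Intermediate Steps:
J(U) = 5 (J(U) = 5*1² = 5*1 = 5)
s = -132 (s = 3 - ((5 + 0) + 130) = 3 - (5 + 130) = 3 - 1*135 = 3 - 135 = -132)
H = -187 (H = (8 + 0*5) - 195 = (8 + 0) - 195 = 8 - 195 = -187)
(H + Q(-4, 9))*s = (-187 - 4)*(-132) = -191*(-132) = 25212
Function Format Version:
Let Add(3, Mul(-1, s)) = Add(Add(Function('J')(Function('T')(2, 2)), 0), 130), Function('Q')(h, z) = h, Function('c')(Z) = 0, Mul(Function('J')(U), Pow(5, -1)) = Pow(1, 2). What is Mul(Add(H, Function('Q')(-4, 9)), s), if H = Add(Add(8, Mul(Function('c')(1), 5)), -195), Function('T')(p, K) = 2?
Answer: 25212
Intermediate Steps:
Function('J')(U) = 5 (Function('J')(U) = Mul(5, Pow(1, 2)) = Mul(5, 1) = 5)
s = -132 (s = Add(3, Mul(-1, Add(Add(5, 0), 130))) = Add(3, Mul(-1, Add(5, 130))) = Add(3, Mul(-1, 135)) = Add(3, -135) = -132)
H = -187 (H = Add(Add(8, Mul(0, 5)), -195) = Add(Add(8, 0), -195) = Add(8, -195) = -187)
Mul(Add(H, Function('Q')(-4, 9)), s) = Mul(Add(-187, -4), -132) = Mul(-191, -132) = 25212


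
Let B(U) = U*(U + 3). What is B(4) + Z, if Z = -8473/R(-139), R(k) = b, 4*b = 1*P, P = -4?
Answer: 8501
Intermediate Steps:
b = -1 (b = (1*(-4))/4 = (1/4)*(-4) = -1)
R(k) = -1
B(U) = U*(3 + U)
Z = 8473 (Z = -8473/(-1) = -8473*(-1) = 8473)
B(4) + Z = 4*(3 + 4) + 8473 = 4*7 + 8473 = 28 + 8473 = 8501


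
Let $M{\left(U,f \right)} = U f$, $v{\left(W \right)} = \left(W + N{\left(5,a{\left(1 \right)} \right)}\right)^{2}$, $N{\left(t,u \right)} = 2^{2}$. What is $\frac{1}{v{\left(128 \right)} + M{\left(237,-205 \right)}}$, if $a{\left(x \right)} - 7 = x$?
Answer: $- \frac{1}{31161} \approx -3.2091 \cdot 10^{-5}$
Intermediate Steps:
$a{\left(x \right)} = 7 + x$
$N{\left(t,u \right)} = 4$
$v{\left(W \right)} = \left(4 + W\right)^{2}$ ($v{\left(W \right)} = \left(W + 4\right)^{2} = \left(4 + W\right)^{2}$)
$\frac{1}{v{\left(128 \right)} + M{\left(237,-205 \right)}} = \frac{1}{\left(4 + 128\right)^{2} + 237 \left(-205\right)} = \frac{1}{132^{2} - 48585} = \frac{1}{17424 - 48585} = \frac{1}{-31161} = - \frac{1}{31161}$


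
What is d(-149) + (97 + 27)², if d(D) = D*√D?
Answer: 15376 - 149*I*√149 ≈ 15376.0 - 1818.8*I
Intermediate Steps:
d(D) = D^(3/2)
d(-149) + (97 + 27)² = (-149)^(3/2) + (97 + 27)² = -149*I*√149 + 124² = -149*I*√149 + 15376 = 15376 - 149*I*√149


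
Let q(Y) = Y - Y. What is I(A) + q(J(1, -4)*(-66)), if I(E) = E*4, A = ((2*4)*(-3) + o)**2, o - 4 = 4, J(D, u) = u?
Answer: 1024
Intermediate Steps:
o = 8 (o = 4 + 4 = 8)
A = 256 (A = ((2*4)*(-3) + 8)**2 = (8*(-3) + 8)**2 = (-24 + 8)**2 = (-16)**2 = 256)
I(E) = 4*E
q(Y) = 0
I(A) + q(J(1, -4)*(-66)) = 4*256 + 0 = 1024 + 0 = 1024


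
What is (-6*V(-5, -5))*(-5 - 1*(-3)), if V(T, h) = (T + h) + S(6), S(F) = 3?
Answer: -84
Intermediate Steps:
V(T, h) = 3 + T + h (V(T, h) = (T + h) + 3 = 3 + T + h)
(-6*V(-5, -5))*(-5 - 1*(-3)) = (-6*(3 - 5 - 5))*(-5 - 1*(-3)) = (-6*(-7))*(-5 + 3) = 42*(-2) = -84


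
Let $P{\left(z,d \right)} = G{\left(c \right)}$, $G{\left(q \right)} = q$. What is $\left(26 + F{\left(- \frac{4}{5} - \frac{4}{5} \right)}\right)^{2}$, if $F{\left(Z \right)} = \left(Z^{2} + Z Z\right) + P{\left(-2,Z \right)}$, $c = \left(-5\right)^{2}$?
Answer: $\frac{1968409}{625} \approx 3149.5$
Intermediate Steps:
$c = 25$
$P{\left(z,d \right)} = 25$
$F{\left(Z \right)} = 25 + 2 Z^{2}$ ($F{\left(Z \right)} = \left(Z^{2} + Z Z\right) + 25 = \left(Z^{2} + Z^{2}\right) + 25 = 2 Z^{2} + 25 = 25 + 2 Z^{2}$)
$\left(26 + F{\left(- \frac{4}{5} - \frac{4}{5} \right)}\right)^{2} = \left(26 + \left(25 + 2 \left(- \frac{4}{5} - \frac{4}{5}\right)^{2}\right)\right)^{2} = \left(26 + \left(25 + 2 \left(- \frac{8}{5}\right)^{2}\right)\right)^{2} = \left(26 + \left(25 + 2 \cdot \frac{64}{25}\right)\right)^{2} = \left(26 + \left(25 + \frac{128}{25}\right)\right)^{2} = \left(26 + \frac{753}{25}\right)^{2} = \left(\frac{1403}{25}\right)^{2} = \frac{1968409}{625}$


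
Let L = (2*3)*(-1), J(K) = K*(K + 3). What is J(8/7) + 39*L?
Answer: -11234/49 ≈ -229.27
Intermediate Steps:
J(K) = K*(3 + K)
L = -6 (L = 6*(-1) = -6)
J(8/7) + 39*L = (8/7)*(3 + 8/7) + 39*(-6) = (8*(1/7))*(3 + 8*(1/7)) - 234 = 8*(3 + 8/7)/7 - 234 = (8/7)*(29/7) - 234 = 232/49 - 234 = -11234/49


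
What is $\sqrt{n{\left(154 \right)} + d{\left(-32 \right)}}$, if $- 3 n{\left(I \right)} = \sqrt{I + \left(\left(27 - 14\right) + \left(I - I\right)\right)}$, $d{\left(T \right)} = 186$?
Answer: $\frac{\sqrt{1674 - 3 \sqrt{167}}}{3} \approx 13.479$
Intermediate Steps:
$n{\left(I \right)} = - \frac{\sqrt{13 + I}}{3}$ ($n{\left(I \right)} = - \frac{\sqrt{I + \left(\left(27 - 14\right) + \left(I - I\right)\right)}}{3} = - \frac{\sqrt{I + \left(13 + 0\right)}}{3} = - \frac{\sqrt{I + 13}}{3} = - \frac{\sqrt{13 + I}}{3}$)
$\sqrt{n{\left(154 \right)} + d{\left(-32 \right)}} = \sqrt{- \frac{\sqrt{13 + 154}}{3} + 186} = \sqrt{- \frac{\sqrt{167}}{3} + 186} = \sqrt{186 - \frac{\sqrt{167}}{3}}$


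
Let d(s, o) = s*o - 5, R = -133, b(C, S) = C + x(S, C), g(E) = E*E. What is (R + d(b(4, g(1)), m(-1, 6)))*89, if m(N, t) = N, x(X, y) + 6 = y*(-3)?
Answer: -11036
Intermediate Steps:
g(E) = E²
x(X, y) = -6 - 3*y (x(X, y) = -6 + y*(-3) = -6 - 3*y)
b(C, S) = -6 - 2*C (b(C, S) = C + (-6 - 3*C) = -6 - 2*C)
d(s, o) = -5 + o*s (d(s, o) = o*s - 5 = -5 + o*s)
(R + d(b(4, g(1)), m(-1, 6)))*89 = (-133 + (-5 - (-6 - 2*4)))*89 = (-133 + (-5 - (-6 - 8)))*89 = (-133 + (-5 - 1*(-14)))*89 = (-133 + (-5 + 14))*89 = (-133 + 9)*89 = -124*89 = -11036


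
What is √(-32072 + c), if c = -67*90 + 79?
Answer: I*√38023 ≈ 194.99*I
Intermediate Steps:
c = -5951 (c = -6030 + 79 = -5951)
√(-32072 + c) = √(-32072 - 5951) = √(-38023) = I*√38023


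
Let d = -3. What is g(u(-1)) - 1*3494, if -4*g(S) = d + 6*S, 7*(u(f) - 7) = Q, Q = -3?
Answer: -98087/28 ≈ -3503.1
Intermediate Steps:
u(f) = 46/7 (u(f) = 7 + (⅐)*(-3) = 7 - 3/7 = 46/7)
g(S) = ¾ - 3*S/2 (g(S) = -(-3 + 6*S)/4 = ¾ - 3*S/2)
g(u(-1)) - 1*3494 = (¾ - 3/2*46/7) - 1*3494 = (¾ - 69/7) - 3494 = -255/28 - 3494 = -98087/28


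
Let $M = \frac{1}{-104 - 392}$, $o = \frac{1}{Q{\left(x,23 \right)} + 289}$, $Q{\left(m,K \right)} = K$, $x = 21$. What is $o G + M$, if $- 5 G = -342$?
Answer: $\frac{7003}{32240} \approx 0.21721$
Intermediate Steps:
$G = \frac{342}{5}$ ($G = \left(- \frac{1}{5}\right) \left(-342\right) = \frac{342}{5} \approx 68.4$)
$o = \frac{1}{312}$ ($o = \frac{1}{23 + 289} = \frac{1}{312} \approx 0.0032051$)
$M = - \frac{1}{496}$ ($M = \frac{1}{-496} = - \frac{1}{496} \approx -0.0020161$)
$o G + M = \frac{1}{312} \cdot \frac{342}{5} - \frac{1}{496} = \frac{57}{260} - \frac{1}{496} = \frac{7003}{32240}$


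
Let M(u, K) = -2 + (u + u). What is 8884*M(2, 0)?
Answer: 17768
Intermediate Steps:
M(u, K) = -2 + 2*u
8884*M(2, 0) = 8884*(-2 + 2*2) = 8884*(-2 + 4) = 8884*2 = 17768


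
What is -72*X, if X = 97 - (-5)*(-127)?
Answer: 38736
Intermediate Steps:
X = -538 (X = 97 - 1*635 = 97 - 635 = -538)
-72*X = -72*(-538) = 38736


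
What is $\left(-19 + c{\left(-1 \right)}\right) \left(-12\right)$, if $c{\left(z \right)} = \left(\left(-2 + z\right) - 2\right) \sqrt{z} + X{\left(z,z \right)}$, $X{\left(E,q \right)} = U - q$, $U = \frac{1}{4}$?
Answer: $213 + 60 i \approx 213.0 + 60.0 i$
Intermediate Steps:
$U = \frac{1}{4} \approx 0.25$
$X{\left(E,q \right)} = \frac{1}{4} - q$
$c{\left(z \right)} = \frac{1}{4} - z + \sqrt{z} \left(-4 + z\right)$ ($c{\left(z \right)} = \left(\left(-2 + z\right) - 2\right) \sqrt{z} - \left(- \frac{1}{4} + z\right) = \left(-4 + z\right) \sqrt{z} - \left(- \frac{1}{4} + z\right) = \sqrt{z} \left(-4 + z\right) - \left(- \frac{1}{4} + z\right) = \frac{1}{4} - z + \sqrt{z} \left(-4 + z\right)$)
$\left(-19 + c{\left(-1 \right)}\right) \left(-12\right) = \left(-19 + \left(\frac{1}{4} + \left(-1\right)^{\frac{3}{2}} - -1 - 4 \sqrt{-1}\right)\right) \left(-12\right) = \left(-19 + \left(\frac{1}{4} - i + 1 - 4 i\right)\right) \left(-12\right) = \left(-19 + \left(\frac{5}{4} - 5 i\right)\right) \left(-12\right) = \left(- \frac{71}{4} - 5 i\right) \left(-12\right) = 213 + 60 i$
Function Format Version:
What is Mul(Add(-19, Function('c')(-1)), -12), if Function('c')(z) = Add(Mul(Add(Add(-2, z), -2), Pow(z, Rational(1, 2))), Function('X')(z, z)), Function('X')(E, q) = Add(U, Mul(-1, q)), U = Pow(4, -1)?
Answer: Add(213, Mul(60, I)) ≈ Add(213.00, Mul(60.000, I))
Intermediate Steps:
U = Rational(1, 4) ≈ 0.25000
Function('X')(E, q) = Add(Rational(1, 4), Mul(-1, q))
Function('c')(z) = Add(Rational(1, 4), Mul(-1, z), Mul(Pow(z, Rational(1, 2)), Add(-4, z))) (Function('c')(z) = Add(Mul(Add(Add(-2, z), -2), Pow(z, Rational(1, 2))), Add(Rational(1, 4), Mul(-1, z))) = Add(Mul(Add(-4, z), Pow(z, Rational(1, 2))), Add(Rational(1, 4), Mul(-1, z))) = Add(Mul(Pow(z, Rational(1, 2)), Add(-4, z)), Add(Rational(1, 4), Mul(-1, z))) = Add(Rational(1, 4), Mul(-1, z), Mul(Pow(z, Rational(1, 2)), Add(-4, z))))
Mul(Add(-19, Function('c')(-1)), -12) = Mul(Add(-19, Add(Rational(1, 4), Pow(-1, Rational(3, 2)), Mul(-1, -1), Mul(-4, Pow(-1, Rational(1, 2))))), -12) = Mul(Add(-19, Add(Rational(1, 4), Mul(-1, I), 1, Mul(-4, I))), -12) = Mul(Add(-19, Add(Rational(5, 4), Mul(-5, I))), -12) = Mul(Add(Rational(-71, 4), Mul(-5, I)), -12) = Add(213, Mul(60, I))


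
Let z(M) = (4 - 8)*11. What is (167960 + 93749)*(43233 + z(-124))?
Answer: 11302950001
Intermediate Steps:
z(M) = -44 (z(M) = -4*11 = -44)
(167960 + 93749)*(43233 + z(-124)) = (167960 + 93749)*(43233 - 44) = 261709*43189 = 11302950001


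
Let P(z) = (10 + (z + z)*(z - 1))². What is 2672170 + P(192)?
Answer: 5383481486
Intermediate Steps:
P(z) = (10 + 2*z*(-1 + z))² (P(z) = (10 + (2*z)*(-1 + z))² = (10 + 2*z*(-1 + z))²)
2672170 + P(192) = 2672170 + 4*(5 + 192² - 1*192)² = 2672170 + 4*(5 + 36864 - 192)² = 2672170 + 4*36677² = 2672170 + 4*1345202329 = 2672170 + 5380809316 = 5383481486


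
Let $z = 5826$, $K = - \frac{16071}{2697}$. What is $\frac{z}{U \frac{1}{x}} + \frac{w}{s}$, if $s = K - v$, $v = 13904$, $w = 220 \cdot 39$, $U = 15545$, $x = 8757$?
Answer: $\frac{19329285311062}{5890637845} \approx 3281.4$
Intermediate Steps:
$w = 8580$
$K = - \frac{5357}{899}$ ($K = \left(-16071\right) \frac{1}{2697} = - \frac{5357}{899} \approx -5.9588$)
$s = - \frac{12505053}{899}$ ($s = - \frac{5357}{899} - 13904 = - \frac{12505053}{899} \approx -13910.0$)
$\frac{z}{U \frac{1}{x}} + \frac{w}{s} = \frac{5826}{15545 \cdot \frac{1}{8757}} + \frac{8580}{- \frac{12505053}{899}} = \frac{5826}{15545 \cdot \frac{1}{8757}} + 8580 \left(- \frac{899}{12505053}\right) = \frac{5826}{\frac{15545}{8757}} - \frac{233740}{378941} = 5826 \cdot \frac{8757}{15545} - \frac{233740}{378941} = \frac{51018282}{15545} - \frac{233740}{378941} = \frac{19329285311062}{5890637845}$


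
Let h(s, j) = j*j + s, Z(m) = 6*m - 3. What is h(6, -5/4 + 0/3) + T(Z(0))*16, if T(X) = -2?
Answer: -391/16 ≈ -24.438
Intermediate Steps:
Z(m) = -3 + 6*m
h(s, j) = s + j² (h(s, j) = j² + s = s + j²)
h(6, -5/4 + 0/3) + T(Z(0))*16 = (6 + (-5/4 + 0/3)²) - 2*16 = (6 + (-5*¼ + 0*(⅓))²) - 32 = (6 + (-5/4 + 0)²) - 32 = (6 + (-5/4)²) - 32 = (6 + 25/16) - 32 = 121/16 - 32 = -391/16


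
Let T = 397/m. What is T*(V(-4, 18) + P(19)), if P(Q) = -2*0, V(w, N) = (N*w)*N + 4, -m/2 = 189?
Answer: 256462/189 ≈ 1356.9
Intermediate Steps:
m = -378 (m = -2*189 = -378)
V(w, N) = 4 + w*N**2 (V(w, N) = w*N**2 + 4 = 4 + w*N**2)
P(Q) = 0
T = -397/378 (T = 397/(-378) = 397*(-1/378) = -397/378 ≈ -1.0503)
T*(V(-4, 18) + P(19)) = -397*((4 - 4*18**2) + 0)/378 = -397*((4 - 4*324) + 0)/378 = -397*((4 - 1296) + 0)/378 = -397*(-1292 + 0)/378 = -397/378*(-1292) = 256462/189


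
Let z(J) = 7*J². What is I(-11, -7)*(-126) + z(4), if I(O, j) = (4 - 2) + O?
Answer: 1246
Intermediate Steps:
I(O, j) = 2 + O
I(-11, -7)*(-126) + z(4) = (2 - 11)*(-126) + 7*4² = -9*(-126) + 7*16 = 1134 + 112 = 1246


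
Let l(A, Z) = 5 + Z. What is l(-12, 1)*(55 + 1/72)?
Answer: 3961/12 ≈ 330.08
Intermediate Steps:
l(-12, 1)*(55 + 1/72) = (5 + 1)*(55 + 1/72) = 6*(55 + 1/72) = 6*(3961/72) = 3961/12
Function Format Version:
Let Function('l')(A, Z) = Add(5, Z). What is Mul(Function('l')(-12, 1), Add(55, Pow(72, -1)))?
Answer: Rational(3961, 12) ≈ 330.08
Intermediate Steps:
Mul(Function('l')(-12, 1), Add(55, Pow(72, -1))) = Mul(Add(5, 1), Add(55, Pow(72, -1))) = Mul(6, Add(55, Rational(1, 72))) = Mul(6, Rational(3961, 72)) = Rational(3961, 12)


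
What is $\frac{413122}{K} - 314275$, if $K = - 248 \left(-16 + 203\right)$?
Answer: $- \frac{7287615261}{23188} \approx -3.1428 \cdot 10^{5}$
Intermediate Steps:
$K = -46376$ ($K = \left(-248\right) 187 = -46376$)
$\frac{413122}{K} - 314275 = \frac{413122}{-46376} - 314275 = 413122 \left(- \frac{1}{46376}\right) - 314275 = - \frac{206561}{23188} - 314275 = - \frac{7287615261}{23188}$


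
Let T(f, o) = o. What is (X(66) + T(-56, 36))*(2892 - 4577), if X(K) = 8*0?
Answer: -60660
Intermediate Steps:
X(K) = 0
(X(66) + T(-56, 36))*(2892 - 4577) = (0 + 36)*(2892 - 4577) = 36*(-1685) = -60660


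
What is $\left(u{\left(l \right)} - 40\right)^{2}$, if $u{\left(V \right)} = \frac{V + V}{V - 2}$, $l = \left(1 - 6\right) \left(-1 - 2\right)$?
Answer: $\frac{240100}{169} \approx 1420.7$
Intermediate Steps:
$l = 15$ ($l = \left(-5\right) \left(-3\right) = 15$)
$u{\left(V \right)} = \frac{2 V}{-2 + V}$
$\left(u{\left(l \right)} - 40\right)^{2} = \left(2 \cdot 15 \frac{1}{-2 + 15} - 40\right)^{2} = \left(2 \cdot 15 \cdot \frac{1}{13} - 40\right)^{2} = \left(\frac{30}{13} - 40\right)^{2} = \left(- \frac{490}{13}\right)^{2} = \frac{240100}{169}$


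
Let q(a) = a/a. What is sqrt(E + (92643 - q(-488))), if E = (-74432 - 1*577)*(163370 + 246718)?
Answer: 5*I*sqrt(1230407926) ≈ 1.7539e+5*I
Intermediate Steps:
q(a) = 1
E = -30760290792 (E = (-74432 - 577)*410088 = -75009*410088 = -30760290792)
sqrt(E + (92643 - q(-488))) = sqrt(-30760290792 + (92643 - 1*1)) = sqrt(-30760290792 + (92643 - 1)) = sqrt(-30760290792 + 92642) = sqrt(-30760198150) = 5*I*sqrt(1230407926)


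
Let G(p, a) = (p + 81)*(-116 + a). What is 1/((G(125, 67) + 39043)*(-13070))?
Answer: -1/378363430 ≈ -2.6430e-9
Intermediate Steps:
G(p, a) = (-116 + a)*(81 + p) (G(p, a) = (81 + p)*(-116 + a) = (-116 + a)*(81 + p))
1/((G(125, 67) + 39043)*(-13070)) = 1/(((-9396 - 116*125 + 81*67 + 67*125) + 39043)*(-13070)) = -1/13070/((-9396 - 14500 + 5427 + 8375) + 39043) = -1/13070/(-10094 + 39043) = -1/13070/28949 = (1/28949)*(-1/13070) = -1/378363430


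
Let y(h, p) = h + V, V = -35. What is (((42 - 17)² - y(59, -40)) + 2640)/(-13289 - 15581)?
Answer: -3241/28870 ≈ -0.11226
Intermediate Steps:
y(h, p) = -35 + h (y(h, p) = h - 35 = -35 + h)
(((42 - 17)² - y(59, -40)) + 2640)/(-13289 - 15581) = (((42 - 17)² - (-35 + 59)) + 2640)/(-13289 - 15581) = ((25² - 1*24) + 2640)/(-28870) = ((625 - 24) + 2640)*(-1/28870) = (601 + 2640)*(-1/28870) = 3241*(-1/28870) = -3241/28870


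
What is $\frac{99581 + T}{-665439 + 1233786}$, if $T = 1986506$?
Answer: $\frac{2086087}{568347} \approx 3.6704$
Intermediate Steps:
$\frac{99581 + T}{-665439 + 1233786} = \frac{99581 + 1986506}{-665439 + 1233786} = \frac{2086087}{568347}$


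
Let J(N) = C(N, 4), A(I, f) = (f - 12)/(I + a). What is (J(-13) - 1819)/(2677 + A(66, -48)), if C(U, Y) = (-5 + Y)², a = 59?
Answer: -45450/66913 ≈ -0.67924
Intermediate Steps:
A(I, f) = (-12 + f)/(59 + I) (A(I, f) = (f - 12)/(I + 59) = (-12 + f)/(59 + I))
J(N) = 1 (J(N) = (-5 + 4)² = (-1)² = 1)
(J(-13) - 1819)/(2677 + A(66, -48)) = (1 - 1819)/(2677 + (-12 - 48)/(59 + 66)) = -1818/(2677 - 60/125) = -1818/(2677 + (1/125)*(-60)) = -1818/(2677 - 12/25) = -1818/66913/25 = -1818*25/66913 = -45450/66913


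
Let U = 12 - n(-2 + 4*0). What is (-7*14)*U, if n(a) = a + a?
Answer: -1568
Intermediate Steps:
n(a) = 2*a
U = 16 (U = 12 - 2*(-2 + 4*0) = 12 - 2*(-2 + 0) = 12 - 2*(-2) = 12 - 1*(-4) = 12 + 4 = 16)
(-7*14)*U = -7*14*16 = -98*16 = -1568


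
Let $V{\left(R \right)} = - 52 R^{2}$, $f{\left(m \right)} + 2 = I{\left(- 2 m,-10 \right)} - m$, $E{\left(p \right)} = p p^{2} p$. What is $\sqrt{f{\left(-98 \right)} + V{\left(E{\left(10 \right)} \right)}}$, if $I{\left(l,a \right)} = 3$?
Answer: $i \sqrt{5199999901} \approx 72111.0 i$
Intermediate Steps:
$E{\left(p \right)} = p^{4}$ ($E{\left(p \right)} = p^{3} p = p^{4}$)
$f{\left(m \right)} = 1 - m$ ($f{\left(m \right)} = -2 - \left(-3 + m\right) = 1 - m$)
$\sqrt{f{\left(-98 \right)} + V{\left(E{\left(10 \right)} \right)}} = \sqrt{\left(1 - -98\right) - 52 \left(10^{4}\right)^{2}} = \sqrt{\left(1 + 98\right) - 52 \cdot 10000^{2}} = \sqrt{99 - 5200000000} = \sqrt{-5199999901} = i \sqrt{5199999901}$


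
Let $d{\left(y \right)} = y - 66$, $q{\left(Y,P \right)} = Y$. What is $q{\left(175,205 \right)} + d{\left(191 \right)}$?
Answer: $300$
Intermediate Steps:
$d{\left(y \right)} = -66 + y$
$q{\left(175,205 \right)} + d{\left(191 \right)} = 175 + \left(-66 + 191\right) = 175 + 125 = 300$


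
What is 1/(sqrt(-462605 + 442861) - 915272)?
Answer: -114409/104715356716 - I*sqrt(1234)/209430713432 ≈ -1.0926e-6 - 1.6773e-10*I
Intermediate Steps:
1/(sqrt(-462605 + 442861) - 915272) = 1/(sqrt(-19744) - 915272) = 1/(4*I*sqrt(1234) - 915272) = 1/(-915272 + 4*I*sqrt(1234))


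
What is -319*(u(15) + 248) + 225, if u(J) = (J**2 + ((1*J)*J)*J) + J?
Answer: -1232072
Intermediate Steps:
u(J) = J + J**2 + J**3 (u(J) = (J**2 + (J*J)*J) + J = (J**2 + J**2*J) + J = (J**2 + J**3) + J = J + J**2 + J**3)
-319*(u(15) + 248) + 225 = -319*(15*(1 + 15 + 15**2) + 248) + 225 = -319*(15*(1 + 15 + 225) + 248) + 225 = -319*(15*241 + 248) + 225 = -319*(3615 + 248) + 225 = -319*3863 + 225 = -1232297 + 225 = -1232072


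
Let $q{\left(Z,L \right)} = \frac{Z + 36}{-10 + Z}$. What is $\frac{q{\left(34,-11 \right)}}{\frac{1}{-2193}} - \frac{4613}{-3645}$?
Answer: $- \frac{93238873}{14580} \approx -6395.0$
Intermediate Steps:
$q{\left(Z,L \right)} = \frac{36 + Z}{-10 + Z}$
$\frac{q{\left(34,-11 \right)}}{\frac{1}{-2193}} - \frac{4613}{-3645} = \frac{\frac{1}{-10 + 34} \left(36 + 34\right)}{\frac{1}{-2193}} - \frac{4613}{-3645} = \frac{\frac{1}{24} \cdot 70}{- \frac{1}{2193}} - - \frac{4613}{3645} = \frac{1}{24} \cdot 70 \left(-2193\right) + \frac{4613}{3645} = \frac{35}{12} \left(-2193\right) + \frac{4613}{3645} = - \frac{25585}{4} + \frac{4613}{3645} = - \frac{93238873}{14580}$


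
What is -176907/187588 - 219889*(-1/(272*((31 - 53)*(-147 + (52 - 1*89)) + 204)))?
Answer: -40838047919/54238443968 ≈ -0.75294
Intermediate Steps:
-176907/187588 - 219889*(-1/(272*((31 - 53)*(-147 + (52 - 1*89)) + 204))) = -176907*1/187588 - 219889*(-1/(272*(-22*(-147 + (52 - 89)) + 204))) = -176907/187588 - 219889*(-1/(272*(-22*(-147 - 37) + 204))) = -176907/187588 - 219889*(-1/(272*(-22*(-184) + 204))) = -176907/187588 - 219889*(-1/(272*(4048 + 204))) = -176907/187588 - 219889/(4252*(-272)) = -176907/187588 - 219889/(-1156544) = -176907/187588 - 219889*(-1/1156544) = -176907/187588 + 219889/1156544 = -40838047919/54238443968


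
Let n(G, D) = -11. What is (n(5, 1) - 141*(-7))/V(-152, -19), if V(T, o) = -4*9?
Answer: -244/9 ≈ -27.111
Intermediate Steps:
V(T, o) = -36
(n(5, 1) - 141*(-7))/V(-152, -19) = (-11 - 141*(-7))/(-36) = (-11 + 987)*(-1/36) = 976*(-1/36) = -244/9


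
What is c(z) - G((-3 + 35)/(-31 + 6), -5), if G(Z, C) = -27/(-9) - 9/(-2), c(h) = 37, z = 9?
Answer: 59/2 ≈ 29.500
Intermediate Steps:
G(Z, C) = 15/2 (G(Z, C) = -27*(-⅑) - 9*(-½) = 3 + 9/2 = 15/2)
c(z) - G((-3 + 35)/(-31 + 6), -5) = 37 - 1*15/2 = 37 - 15/2 = 59/2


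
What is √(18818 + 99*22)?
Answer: 2*√5249 ≈ 144.90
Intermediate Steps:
√(18818 + 99*22) = √(18818 + 2178) = √20996 = 2*√5249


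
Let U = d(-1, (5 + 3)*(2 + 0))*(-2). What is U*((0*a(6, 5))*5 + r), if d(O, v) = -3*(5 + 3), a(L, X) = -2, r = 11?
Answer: 528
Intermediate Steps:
d(O, v) = -24 (d(O, v) = -3*8 = -24)
U = 48 (U = -24*(-2) = 48)
U*((0*a(6, 5))*5 + r) = 48*((0*(-2))*5 + 11) = 48*(0*5 + 11) = 48*(0 + 11) = 48*11 = 528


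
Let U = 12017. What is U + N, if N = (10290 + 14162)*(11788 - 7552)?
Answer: 103590689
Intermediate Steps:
N = 103578672 (N = 24452*4236 = 103578672)
U + N = 12017 + 103578672 = 103590689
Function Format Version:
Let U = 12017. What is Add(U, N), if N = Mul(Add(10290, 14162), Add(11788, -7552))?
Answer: 103590689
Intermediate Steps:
N = 103578672 (N = Mul(24452, 4236) = 103578672)
Add(U, N) = Add(12017, 103578672) = 103590689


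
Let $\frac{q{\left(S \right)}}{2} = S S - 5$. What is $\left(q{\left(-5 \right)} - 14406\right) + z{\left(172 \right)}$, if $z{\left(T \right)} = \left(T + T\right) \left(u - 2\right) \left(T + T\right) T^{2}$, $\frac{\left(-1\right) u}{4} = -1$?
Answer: $7001690082$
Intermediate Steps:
$u = 4$ ($u = \left(-4\right) \left(-1\right) = 4$)
$q{\left(S \right)} = -10 + 2 S^{2}$ ($q{\left(S \right)} = 2 \left(S S - 5\right) = 2 \left(S^{2} - 5\right) = 2 \left(-5 + S^{2}\right) = -10 + 2 S^{2}$)
$z{\left(T \right)} = 8 T^{4}$ ($z{\left(T \right)} = \left(T + T\right) \left(4 - 2\right) \left(T + T\right) T^{2} = 2 T 2 \cdot 2 T T^{2} = 4 T 2 T T^{2} = 8 T^{2} T^{2} = 8 T^{4}$)
$\left(q{\left(-5 \right)} - 14406\right) + z{\left(172 \right)} = \left(\left(-10 + 2 \left(-5\right)^{2}\right) - 14406\right) + 8 \cdot 172^{4} = \left(\left(-10 + 2 \cdot 25\right) - 14406\right) + 8 \cdot 875213056 = \left(\left(-10 + 50\right) - 14406\right) + 7001704448 = \left(40 - 14406\right) + 7001704448 = -14366 + 7001704448 = 7001690082$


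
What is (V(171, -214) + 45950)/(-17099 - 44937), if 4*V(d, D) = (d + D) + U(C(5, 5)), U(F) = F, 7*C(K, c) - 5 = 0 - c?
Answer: -183757/248144 ≈ -0.74053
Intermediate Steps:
C(K, c) = 5/7 - c/7 (C(K, c) = 5/7 + (0 - c)/7 = 5/7 + (-c)/7 = 5/7 - c/7)
V(d, D) = D/4 + d/4 (V(d, D) = ((d + D) + (5/7 - 1/7*5))/4 = ((D + d) + (5/7 - 5/7))/4 = ((D + d) + 0)/4 = (D + d)/4 = D/4 + d/4)
(V(171, -214) + 45950)/(-17099 - 44937) = (((1/4)*(-214) + (1/4)*171) + 45950)/(-17099 - 44937) = ((-107/2 + 171/4) + 45950)/(-62036) = (-43/4 + 45950)*(-1/62036) = (183757/4)*(-1/62036) = -183757/248144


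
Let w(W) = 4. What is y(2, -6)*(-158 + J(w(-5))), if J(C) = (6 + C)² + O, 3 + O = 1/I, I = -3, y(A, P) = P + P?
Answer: 736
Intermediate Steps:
y(A, P) = 2*P
O = -10/3 (O = -3 + 1/(-3) = -3 - ⅓ = -10/3 ≈ -3.3333)
J(C) = -10/3 + (6 + C)² (J(C) = (6 + C)² - 10/3 = -10/3 + (6 + C)²)
y(2, -6)*(-158 + J(w(-5))) = (2*(-6))*(-158 + (-10/3 + (6 + 4)²)) = -12*(-158 + (-10/3 + 10²)) = -12*(-158 + (-10/3 + 100)) = -12*(-158 + 290/3) = -12*(-184/3) = 736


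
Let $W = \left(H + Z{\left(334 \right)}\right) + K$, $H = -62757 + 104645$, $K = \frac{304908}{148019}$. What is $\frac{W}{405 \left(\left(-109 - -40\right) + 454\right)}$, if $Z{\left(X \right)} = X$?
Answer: $\frac{189392822}{699389775} \approx 0.2708$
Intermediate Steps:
$K = \frac{304908}{148019}$ ($K = 304908 \cdot \frac{1}{148019} = \frac{304908}{148019} \approx 2.0599$)
$H = 41888$
$W = \frac{6249963126}{148019}$ ($W = \left(41888 + 334\right) + \frac{304908}{148019} = 42222 + \frac{304908}{148019} = \frac{6249963126}{148019} \approx 42224.0$)
$\frac{W}{405 \left(\left(-109 - -40\right) + 454\right)} = \frac{6249963126}{148019 \cdot 405 \left(\left(-109 - -40\right) + 454\right)} = \frac{6249963126}{148019 \cdot 405 \left(\left(-109 + 40\right) + 454\right)} = \frac{6249963126}{148019 \cdot 405 \left(-69 + 454\right)} = \frac{6249963126}{148019 \cdot 405 \cdot 385} = \frac{6249963126}{148019 \cdot 155925} = \frac{6249963126}{148019} \cdot \frac{1}{155925} = \frac{189392822}{699389775}$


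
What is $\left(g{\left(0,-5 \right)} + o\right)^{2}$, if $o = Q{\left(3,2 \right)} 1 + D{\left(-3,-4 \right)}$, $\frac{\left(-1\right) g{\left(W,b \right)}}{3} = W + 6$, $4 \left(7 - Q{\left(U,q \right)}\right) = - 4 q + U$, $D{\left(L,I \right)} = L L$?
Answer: $\frac{9}{16} \approx 0.5625$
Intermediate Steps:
$D{\left(L,I \right)} = L^{2}$
$Q{\left(U,q \right)} = 7 + q - \frac{U}{4}$ ($Q{\left(U,q \right)} = 7 - \frac{- 4 q + U}{4} = 7 - \frac{U - 4 q}{4} = 7 - \left(- q + \frac{U}{4}\right) = 7 + q - \frac{U}{4}$)
$g{\left(W,b \right)} = -18 - 3 W$ ($g{\left(W,b \right)} = - 3 \left(W + 6\right) = - 3 \left(6 + W\right) = -18 - 3 W$)
$o = \frac{69}{4}$ ($o = \left(7 + 2 - \frac{3}{4}\right) 1 + \left(-3\right)^{2} = \left(7 + 2 - \frac{3}{4}\right) 1 + 9 = \frac{33}{4} \cdot 1 + 9 = \frac{33}{4} + 9 = \frac{69}{4} \approx 17.25$)
$\left(g{\left(0,-5 \right)} + o\right)^{2} = \left(\left(-18 - 0\right) + \frac{69}{4}\right)^{2} = \left(\left(-18 + 0\right) + \frac{69}{4}\right)^{2} = \left(-18 + \frac{69}{4}\right)^{2} = \left(- \frac{3}{4}\right)^{2} = \frac{9}{16}$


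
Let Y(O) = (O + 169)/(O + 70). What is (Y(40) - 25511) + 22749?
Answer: -27601/10 ≈ -2760.1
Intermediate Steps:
Y(O) = (169 + O)/(70 + O)
(Y(40) - 25511) + 22749 = ((169 + 40)/(70 + 40) - 25511) + 22749 = (209/110 - 25511) + 22749 = ((1/110)*209 - 25511) + 22749 = (19/10 - 25511) + 22749 = -255091/10 + 22749 = -27601/10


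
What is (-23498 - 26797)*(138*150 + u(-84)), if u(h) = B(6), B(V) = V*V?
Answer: -1042917120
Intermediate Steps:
B(V) = V²
u(h) = 36 (u(h) = 6² = 36)
(-23498 - 26797)*(138*150 + u(-84)) = (-23498 - 26797)*(138*150 + 36) = -50295*(20700 + 36) = -50295*20736 = -1042917120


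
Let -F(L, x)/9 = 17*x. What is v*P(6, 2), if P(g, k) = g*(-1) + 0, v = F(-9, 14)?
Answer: 12852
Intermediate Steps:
F(L, x) = -153*x
v = -2142 (v = -153*14 = -2142)
P(g, k) = -g (P(g, k) = -g + 0 = -g)
v*P(6, 2) = -(-2142)*6 = -2142*(-6) = 12852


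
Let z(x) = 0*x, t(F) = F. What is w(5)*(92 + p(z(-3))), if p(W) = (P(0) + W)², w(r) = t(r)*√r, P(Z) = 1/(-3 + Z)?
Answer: 4145*√5/9 ≈ 1029.8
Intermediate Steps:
z(x) = 0
w(r) = r^(3/2) (w(r) = r*√r = r^(3/2))
p(W) = (-⅓ + W)² (p(W) = (1/(-3 + 0) + W)² = (1/(-3) + W)² = (-⅓ + W)²)
w(5)*(92 + p(z(-3))) = 5^(3/2)*(92 + (-1 + 3*0)²/9) = (5*√5)*(92 + (-1 + 0)²/9) = (5*√5)*(92 + (⅑)*(-1)²) = (5*√5)*(92 + (⅑)*1) = (5*√5)*(92 + ⅑) = (5*√5)*(829/9) = 4145*√5/9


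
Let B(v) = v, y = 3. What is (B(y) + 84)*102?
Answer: 8874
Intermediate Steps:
(B(y) + 84)*102 = (3 + 84)*102 = 87*102 = 8874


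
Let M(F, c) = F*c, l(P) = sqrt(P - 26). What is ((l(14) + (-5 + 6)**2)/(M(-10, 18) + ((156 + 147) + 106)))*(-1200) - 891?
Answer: -205239/229 - 2400*I*sqrt(3)/229 ≈ -896.24 - 18.152*I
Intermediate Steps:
l(P) = sqrt(-26 + P)
((l(14) + (-5 + 6)**2)/(M(-10, 18) + ((156 + 147) + 106)))*(-1200) - 891 = ((sqrt(-26 + 14) + (-5 + 6)**2)/(-10*18 + ((156 + 147) + 106)))*(-1200) - 891 = ((sqrt(-12) + 1**2)/(-180 + (303 + 106)))*(-1200) - 891 = ((2*I*sqrt(3) + 1)/(-180 + 409))*(-1200) - 891 = ((1 + 2*I*sqrt(3))/229)*(-1200) - 891 = ((1 + 2*I*sqrt(3))*(1/229))*(-1200) - 891 = (1/229 + 2*I*sqrt(3)/229)*(-1200) - 891 = (-1200/229 - 2400*I*sqrt(3)/229) - 891 = -205239/229 - 2400*I*sqrt(3)/229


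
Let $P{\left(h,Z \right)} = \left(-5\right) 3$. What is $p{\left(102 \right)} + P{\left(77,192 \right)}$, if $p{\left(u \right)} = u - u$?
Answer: $-15$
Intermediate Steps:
$P{\left(h,Z \right)} = -15$
$p{\left(u \right)} = 0$
$p{\left(102 \right)} + P{\left(77,192 \right)} = 0 - 15 = -15$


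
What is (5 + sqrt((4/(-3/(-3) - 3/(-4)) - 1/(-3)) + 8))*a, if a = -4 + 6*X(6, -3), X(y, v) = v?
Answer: -110 - 22*sqrt(4683)/21 ≈ -181.69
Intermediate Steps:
a = -22 (a = -4 + 6*(-3) = -4 - 18 = -22)
(5 + sqrt((4/(-3/(-3) - 3/(-4)) - 1/(-3)) + 8))*a = (5 + sqrt((4/(-3/(-3) - 3/(-4)) - 1/(-3)) + 8))*(-22) = (5 + sqrt((4/(-3*(-1/3) - 3*(-1/4)) - 1*(-1/3)) + 8))*(-22) = (5 + sqrt((4/(1 + 3/4) + 1/3) + 8))*(-22) = (5 + sqrt((4/(7/4) + 1/3) + 8))*(-22) = (5 + sqrt((4*(4/7) + 1/3) + 8))*(-22) = (5 + sqrt((16/7 + 1/3) + 8))*(-22) = (5 + sqrt(55/21 + 8))*(-22) = (5 + sqrt(223/21))*(-22) = (5 + sqrt(4683)/21)*(-22) = -110 - 22*sqrt(4683)/21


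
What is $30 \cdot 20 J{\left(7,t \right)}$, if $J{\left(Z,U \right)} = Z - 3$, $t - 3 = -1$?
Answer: $2400$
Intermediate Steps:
$t = 2$ ($t = 3 - 1 = 2$)
$J{\left(Z,U \right)} = -3 + Z$
$30 \cdot 20 J{\left(7,t \right)} = 30 \cdot 20 \left(-3 + 7\right) = 600 \cdot 4 = 2400$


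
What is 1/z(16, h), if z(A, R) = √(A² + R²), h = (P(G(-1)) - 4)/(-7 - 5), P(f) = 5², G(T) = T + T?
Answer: 4*√4145/4145 ≈ 0.062129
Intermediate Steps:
G(T) = 2*T
P(f) = 25
h = -7/4 (h = (25 - 4)/(-7 - 5) = 21/(-12) = 21*(-1/12) = -7/4 ≈ -1.7500)
1/z(16, h) = 1/(√(16² + (-7/4)²)) = 1/(√(256 + 49/16)) = 1/(√(4145/16)) = 1/(√4145/4) = 4*√4145/4145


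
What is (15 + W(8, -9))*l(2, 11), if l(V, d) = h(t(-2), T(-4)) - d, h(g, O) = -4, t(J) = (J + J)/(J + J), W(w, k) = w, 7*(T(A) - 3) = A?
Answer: -345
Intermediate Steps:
T(A) = 3 + A/7
t(J) = 1 (t(J) = (2*J)/((2*J)) = (2*J)*(1/(2*J)) = 1)
l(V, d) = -4 - d
(15 + W(8, -9))*l(2, 11) = (15 + 8)*(-4 - 1*11) = 23*(-4 - 11) = 23*(-15) = -345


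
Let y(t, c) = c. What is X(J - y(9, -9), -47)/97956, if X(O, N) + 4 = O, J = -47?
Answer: -7/16326 ≈ -0.00042876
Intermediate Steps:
X(O, N) = -4 + O
X(J - y(9, -9), -47)/97956 = (-4 + (-47 - 1*(-9)))/97956 = (-4 + (-47 + 9))*(1/97956) = (-4 - 38)*(1/97956) = -42*1/97956 = -7/16326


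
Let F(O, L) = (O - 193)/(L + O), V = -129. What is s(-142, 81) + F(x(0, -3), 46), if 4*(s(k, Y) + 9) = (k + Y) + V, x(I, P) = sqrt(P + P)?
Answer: (-111*sqrt(6) + 5584*I)/(2*(sqrt(6) - 46*I)) ≈ -60.681 + 0.27589*I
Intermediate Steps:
x(I, P) = sqrt(2)*sqrt(P) (x(I, P) = sqrt(2*P) = sqrt(2)*sqrt(P))
F(O, L) = (-193 + O)/(L + O)
s(k, Y) = -165/4 + Y/4 + k/4 (s(k, Y) = -9 + ((k + Y) - 129)/4 = -9 + ((Y + k) - 129)/4 = -9 + (-129 + Y + k)/4 = -9 + (-129/4 + Y/4 + k/4) = -165/4 + Y/4 + k/4)
s(-142, 81) + F(x(0, -3), 46) = (-165/4 + (1/4)*81 + (1/4)*(-142)) + (-193 + sqrt(2)*sqrt(-3))/(46 + sqrt(2)*sqrt(-3)) = (-165/4 + 81/4 - 71/2) + (-193 + sqrt(2)*(I*sqrt(3)))/(46 + sqrt(2)*(I*sqrt(3))) = -113/2 + (-193 + I*sqrt(6))/(46 + I*sqrt(6))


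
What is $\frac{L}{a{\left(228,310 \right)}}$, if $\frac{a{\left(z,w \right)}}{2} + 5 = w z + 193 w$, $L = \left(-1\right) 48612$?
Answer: $- \frac{24306}{130505} \approx -0.18625$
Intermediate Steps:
$L = -48612$
$a{\left(z,w \right)} = -10 + 386 w + 2 w z$ ($a{\left(z,w \right)} = -10 + 2 \left(w z + 193 w\right) = -10 + 2 \left(193 w + w z\right) = -10 + \left(386 w + 2 w z\right) = -10 + 386 w + 2 w z$)
$\frac{L}{a{\left(228,310 \right)}} = - \frac{48612}{-10 + 386 \cdot 310 + 2 \cdot 310 \cdot 228} = - \frac{48612}{-10 + 119660 + 141360} = - \frac{48612}{261010} = \left(-48612\right) \frac{1}{261010} = - \frac{24306}{130505}$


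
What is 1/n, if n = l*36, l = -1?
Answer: -1/36 ≈ -0.027778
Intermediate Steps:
n = -36 (n = -1*36 = -36)
1/n = 1/(-36) = -1/36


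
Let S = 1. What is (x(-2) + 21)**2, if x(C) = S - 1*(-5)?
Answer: 729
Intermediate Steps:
x(C) = 6 (x(C) = 1 - 1*(-5) = 1 + 5 = 6)
(x(-2) + 21)**2 = (6 + 21)**2 = 27**2 = 729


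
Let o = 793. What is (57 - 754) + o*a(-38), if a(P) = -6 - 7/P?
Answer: -201739/38 ≈ -5308.9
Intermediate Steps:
(57 - 754) + o*a(-38) = (57 - 754) + 793*(-6 - 7/(-38)) = -697 + 793*(-6 - 7*(-1/38)) = -697 + 793*(-6 + 7/38) = -697 + 793*(-221/38) = -697 - 175253/38 = -201739/38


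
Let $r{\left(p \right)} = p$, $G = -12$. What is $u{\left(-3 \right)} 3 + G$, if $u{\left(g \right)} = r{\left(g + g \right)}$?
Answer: $-30$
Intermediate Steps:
$u{\left(g \right)} = 2 g$ ($u{\left(g \right)} = g + g = 2 g$)
$u{\left(-3 \right)} 3 + G = 2 \left(-3\right) 3 - 12 = \left(-6\right) 3 - 12 = -18 - 12 = -30$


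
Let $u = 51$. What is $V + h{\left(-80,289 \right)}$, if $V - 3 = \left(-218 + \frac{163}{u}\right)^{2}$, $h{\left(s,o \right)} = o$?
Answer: $\frac{120771517}{2601} \approx 46433.0$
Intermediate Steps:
$V = \frac{120019828}{2601}$ ($V = 3 + \left(-218 + \frac{163}{51}\right)^{2} = 3 + \left(- \frac{10955}{51}\right)^{2} = 3 + \frac{120012025}{2601} = \frac{120019828}{2601} \approx 46144.0$)
$V + h{\left(-80,289 \right)} = \frac{120019828}{2601} + 289 = \frac{120771517}{2601}$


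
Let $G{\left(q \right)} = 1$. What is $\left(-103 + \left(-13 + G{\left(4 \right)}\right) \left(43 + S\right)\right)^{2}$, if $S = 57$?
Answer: $1697809$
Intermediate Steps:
$\left(-103 + \left(-13 + G{\left(4 \right)}\right) \left(43 + S\right)\right)^{2} = \left(-103 + \left(-13 + 1\right) \left(43 + 57\right)\right)^{2} = \left(-103 - 1200\right)^{2} = \left(-1303\right)^{2} = 1697809$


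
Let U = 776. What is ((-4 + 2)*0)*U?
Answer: 0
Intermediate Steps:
((-4 + 2)*0)*U = ((-4 + 2)*0)*776 = -2*0*776 = 0*776 = 0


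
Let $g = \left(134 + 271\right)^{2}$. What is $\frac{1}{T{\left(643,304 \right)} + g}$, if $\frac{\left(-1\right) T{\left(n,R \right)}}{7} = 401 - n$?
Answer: $\frac{1}{165719} \approx 6.0343 \cdot 10^{-6}$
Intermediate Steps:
$T{\left(n,R \right)} = -2807 + 7 n$ ($T{\left(n,R \right)} = - 7 \left(401 - n\right) = -2807 + 7 n$)
$g = 164025$ ($g = 405^{2} = 164025$)
$\frac{1}{T{\left(643,304 \right)} + g} = \frac{1}{\left(-2807 + 7 \cdot 643\right) + 164025} = \frac{1}{\left(-2807 + 4501\right) + 164025} = \frac{1}{1694 + 164025} = \frac{1}{165719}$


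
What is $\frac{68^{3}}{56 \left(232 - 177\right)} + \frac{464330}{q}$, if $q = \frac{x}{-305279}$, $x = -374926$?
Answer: $\frac{27294281174227}{72173255} \approx 3.7818 \cdot 10^{5}$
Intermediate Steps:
$q = \frac{374926}{305279}$ ($q = - \frac{374926}{-305279} = \left(-374926\right) \left(- \frac{1}{305279}\right) = \frac{374926}{305279} \approx 1.2281$)
$\frac{68^{3}}{56 \left(232 - 177\right)} + \frac{464330}{q} = \frac{68^{3}}{56 \left(232 - 177\right)} + \frac{464330}{\frac{374926}{305279}} = \frac{314432}{56 \cdot 55} + 464330 \cdot \frac{305279}{374926} = \frac{314432}{3080} + \frac{70875099035}{187463} = 314432 \cdot \frac{1}{3080} + \frac{70875099035}{187463} = \frac{39304}{385} + \frac{70875099035}{187463} = \frac{27294281174227}{72173255}$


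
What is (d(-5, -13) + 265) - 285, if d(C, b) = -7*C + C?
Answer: 10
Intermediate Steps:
d(C, b) = -6*C
(d(-5, -13) + 265) - 285 = (-6*(-5) + 265) - 285 = (30 + 265) - 285 = 295 - 285 = 10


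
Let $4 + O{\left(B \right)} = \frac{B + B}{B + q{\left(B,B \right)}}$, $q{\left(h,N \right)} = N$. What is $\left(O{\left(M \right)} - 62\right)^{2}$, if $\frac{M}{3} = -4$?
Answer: $4225$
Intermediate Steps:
$M = -12$ ($M = 3 \left(-4\right) = -12$)
$O{\left(B \right)} = -3$ ($O{\left(B \right)} = -4 + \frac{B + B}{B + B} = -4 + \frac{2 B}{2 B} = -4 + 2 B \frac{1}{2 B} = -4 + 1 = -3$)
$\left(O{\left(M \right)} - 62\right)^{2} = \left(-3 - 62\right)^{2} = \left(-65\right)^{2} = 4225$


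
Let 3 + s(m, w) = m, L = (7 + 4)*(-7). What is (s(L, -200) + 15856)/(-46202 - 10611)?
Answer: -15776/56813 ≈ -0.27768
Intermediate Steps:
L = -77 (L = 11*(-7) = -77)
s(m, w) = -3 + m
(s(L, -200) + 15856)/(-46202 - 10611) = ((-3 - 77) + 15856)/(-46202 - 10611) = (-80 + 15856)/(-56813) = 15776*(-1/56813) = -15776/56813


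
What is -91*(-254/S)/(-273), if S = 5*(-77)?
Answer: 254/1155 ≈ 0.21991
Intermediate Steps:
S = -385
-91*(-254/S)/(-273) = -91*(-254/(-385))/(-273) = -91*(-254*(-1/385))*(-1)/273 = -3302*(-1)/(55*273) = -91*(-254/105105) = 254/1155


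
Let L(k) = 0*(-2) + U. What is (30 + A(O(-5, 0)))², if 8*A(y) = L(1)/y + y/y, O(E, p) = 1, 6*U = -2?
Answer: 130321/144 ≈ 905.01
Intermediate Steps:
U = -⅓ (U = (⅙)*(-2) = -⅓ ≈ -0.33333)
L(k) = -⅓ (L(k) = 0*(-2) - ⅓ = 0 - ⅓ = -⅓)
A(y) = ⅛ - 1/(24*y) (A(y) = (-1/(3*y) + y/y)/8 = (-1/(3*y) + 1)/8 = (1 - 1/(3*y))/8 = ⅛ - 1/(24*y))
(30 + A(O(-5, 0)))² = (30 + (1/24)*(-1 + 3*1)/1)² = (30 + (1/24)*1*(-1 + 3))² = (30 + (1/24)*1*2)² = (30 + 1/12)² = (361/12)² = 130321/144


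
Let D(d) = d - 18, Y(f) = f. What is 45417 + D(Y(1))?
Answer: 45400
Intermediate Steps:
D(d) = -18 + d
45417 + D(Y(1)) = 45417 + (-18 + 1) = 45417 - 17 = 45400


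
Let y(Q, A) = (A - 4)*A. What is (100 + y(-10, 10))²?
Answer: 25600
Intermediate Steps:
y(Q, A) = A*(-4 + A) (y(Q, A) = (-4 + A)*A = A*(-4 + A))
(100 + y(-10, 10))² = (100 + 10*(-4 + 10))² = (100 + 10*6)² = (100 + 60)² = 160² = 25600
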